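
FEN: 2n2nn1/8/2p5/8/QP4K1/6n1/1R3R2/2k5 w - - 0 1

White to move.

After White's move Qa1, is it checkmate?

After Qa1: black king on c1; in check: yes, from the white queen on a1.
King squares — b1: attacked by Qa1; d1: attacked by Qa1; b2: attacked by Qa1; c2: attacked by Rb2; d2: attacked by Rb2.
Black has no legal moves → checkmate.

yes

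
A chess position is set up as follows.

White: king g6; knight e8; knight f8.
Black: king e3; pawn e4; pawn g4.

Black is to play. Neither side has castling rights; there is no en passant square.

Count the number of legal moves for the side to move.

8

Black to move; king on e3.
In check: no.
Legal moves: Kf4, Kd4, Kf3, Kd3, Kf2, Ke2, Kd2, g3.
Count: 8.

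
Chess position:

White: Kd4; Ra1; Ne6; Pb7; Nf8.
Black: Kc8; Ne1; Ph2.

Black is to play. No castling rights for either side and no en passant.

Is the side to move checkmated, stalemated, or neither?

Black to move; black king on c8.
In check: yes, from the white pawn on b7.
King squares — b7: available; c7: attacked by Ne6; d7: attacked by Nf8; b8: available; d8: attacked by Ne6.
Legal moves for Black: Kb8, Kxb7.
Black is in check but has 2 legal moves → neither.

neither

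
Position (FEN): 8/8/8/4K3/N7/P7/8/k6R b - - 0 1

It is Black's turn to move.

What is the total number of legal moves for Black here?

1

Black to move; king on a1.
In check: yes, from the white rook on h1.
Legal moves: Ka2.
Count: 1.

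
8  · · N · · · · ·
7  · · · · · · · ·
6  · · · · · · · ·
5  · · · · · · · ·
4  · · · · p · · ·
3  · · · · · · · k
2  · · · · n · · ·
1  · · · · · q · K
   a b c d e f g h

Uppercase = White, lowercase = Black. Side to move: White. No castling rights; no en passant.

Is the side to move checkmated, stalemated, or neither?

checkmate

White to move; white king on h1.
In check: yes, from the black queen on f1.
King squares — g1: attacked by Qf1; g2: attacked by Qf1; h2: attacked by Kh3.
Legal moves for White: none.
In check with no legal moves → checkmate.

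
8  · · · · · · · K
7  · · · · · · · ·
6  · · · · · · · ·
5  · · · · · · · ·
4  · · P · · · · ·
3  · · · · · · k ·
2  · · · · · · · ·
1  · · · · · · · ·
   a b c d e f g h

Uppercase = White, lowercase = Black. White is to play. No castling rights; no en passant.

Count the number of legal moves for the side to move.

4

White to move; king on h8.
In check: no.
Legal moves: Kg8, Kh7, Kg7, c5.
Count: 4.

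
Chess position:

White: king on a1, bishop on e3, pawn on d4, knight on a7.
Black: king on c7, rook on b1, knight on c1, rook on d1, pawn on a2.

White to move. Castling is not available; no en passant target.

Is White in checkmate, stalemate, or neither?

checkmate

White to move; white king on a1.
In check: yes, from the black rook on b1.
King squares — b1: attacked by Pa2; a2: attacked by Nc1; b2: attacked by Rb1.
Legal moves for White: none.
In check with no legal moves → checkmate.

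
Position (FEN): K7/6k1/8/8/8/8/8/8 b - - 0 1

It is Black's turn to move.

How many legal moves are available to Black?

8

Black to move; king on g7.
In check: no.
Legal moves: Kh8, Kg8, Kf8, Kh7, Kf7, Kh6, Kg6, Kf6.
Count: 8.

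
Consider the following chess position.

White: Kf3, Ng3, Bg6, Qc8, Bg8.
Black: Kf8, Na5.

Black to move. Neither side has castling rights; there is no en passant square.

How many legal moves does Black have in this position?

2

Black to move; king on f8.
In check: yes, from the white queen on c8.
Legal moves: Kg7, Ke7.
Count: 2.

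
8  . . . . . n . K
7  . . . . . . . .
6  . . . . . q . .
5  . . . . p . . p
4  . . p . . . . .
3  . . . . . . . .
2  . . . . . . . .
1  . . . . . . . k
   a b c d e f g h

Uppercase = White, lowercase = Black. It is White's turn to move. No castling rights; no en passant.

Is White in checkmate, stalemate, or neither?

neither

White to move; white king on h8.
In check: yes, from the black queen on f6.
Legal moves for White: Kg8.
White is in check but has 1 legal move → neither.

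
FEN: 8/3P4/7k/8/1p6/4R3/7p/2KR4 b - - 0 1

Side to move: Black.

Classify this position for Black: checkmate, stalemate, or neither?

neither

Black to move; black king on h6.
In check: no.
Legal moves for Black: Kh7, Kg7, Kg6, Kh5, Kg5, b3, h1=Q, h1=R, h1=B, h1=N.
Black has 10 legal moves and is not in check → neither.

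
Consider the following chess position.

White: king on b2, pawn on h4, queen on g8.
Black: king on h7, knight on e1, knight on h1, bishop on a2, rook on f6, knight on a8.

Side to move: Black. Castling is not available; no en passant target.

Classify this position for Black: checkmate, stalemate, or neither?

neither

Black to move; black king on h7.
In check: yes, from the white queen on g8.
Legal moves for Black: Kxg8, Kh6, Bxg8.
Black is in check but has 3 legal moves → neither.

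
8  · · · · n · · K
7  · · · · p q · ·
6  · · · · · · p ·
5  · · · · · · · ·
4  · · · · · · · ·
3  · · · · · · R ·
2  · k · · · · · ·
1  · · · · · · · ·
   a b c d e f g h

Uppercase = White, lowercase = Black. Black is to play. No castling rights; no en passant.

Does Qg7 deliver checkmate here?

After Qg7: white king on h8; in check: yes, from the black queen on g7.
King squares — g7: attacked by Ne8; h7: attacked by Qg7; g8: attacked by Qg7.
White has no legal moves → checkmate.

yes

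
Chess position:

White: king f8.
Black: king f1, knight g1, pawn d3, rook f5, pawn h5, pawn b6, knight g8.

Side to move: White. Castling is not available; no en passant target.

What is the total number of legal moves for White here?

3

White to move; king on f8.
In check: yes, from the black rook on f5.
Legal moves: Kxg8, Ke8, Kg7.
Count: 3.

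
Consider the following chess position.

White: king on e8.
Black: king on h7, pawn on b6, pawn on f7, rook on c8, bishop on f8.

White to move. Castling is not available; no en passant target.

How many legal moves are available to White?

White to move; king on e8.
In check: yes, from the black rook on c8.
Legal moves: Kxf7, Kd7.
Count: 2.

2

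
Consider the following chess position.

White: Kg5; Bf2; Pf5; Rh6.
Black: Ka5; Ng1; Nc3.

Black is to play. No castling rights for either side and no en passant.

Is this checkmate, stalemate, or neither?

Black to move; black king on a5.
In check: no.
Legal moves for Black: Kb5, Kb4, Ka4, Nd5, Nb5, Ne4+, Na4, Nce2, Na2, Nd1, Nb1, Nh3+, Nf3+, Nge2.
Black has 14 legal moves and is not in check → neither.

neither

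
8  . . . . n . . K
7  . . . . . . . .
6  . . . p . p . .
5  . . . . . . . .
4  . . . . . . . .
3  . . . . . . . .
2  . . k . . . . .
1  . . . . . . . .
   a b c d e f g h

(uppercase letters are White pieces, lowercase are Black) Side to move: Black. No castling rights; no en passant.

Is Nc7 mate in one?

no

After Nc7: white king on h8; in check: no.
White is not in check, so this cannot be checkmate.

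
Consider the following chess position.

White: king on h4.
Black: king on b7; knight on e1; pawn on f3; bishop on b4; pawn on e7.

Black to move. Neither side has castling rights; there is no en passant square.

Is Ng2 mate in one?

no

After Ng2: white king on h4; in check: yes, from the black knight on g2.
White has 5 legal replies: Kh5, Kg5, Kg4, Kh3, Kg3.
In check but a legal move exists → not checkmate.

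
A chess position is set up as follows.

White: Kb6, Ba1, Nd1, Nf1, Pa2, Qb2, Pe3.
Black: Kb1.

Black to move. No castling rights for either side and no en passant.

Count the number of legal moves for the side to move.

0

Black to move; king on b1.
In check: yes, from the white queen on b2.
Legal moves: none.
Count: 0.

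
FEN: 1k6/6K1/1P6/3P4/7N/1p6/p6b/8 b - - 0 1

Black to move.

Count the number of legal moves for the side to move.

Black to move; king on b8.
In check: no.
Legal moves: Kc8, Ka8, Kb7, Bc7, Bd6, Be5+, Bf4, Bg3, Bg1, b2, a1=Q+, a1=R, a1=B+, a1=N.
Count: 14.

14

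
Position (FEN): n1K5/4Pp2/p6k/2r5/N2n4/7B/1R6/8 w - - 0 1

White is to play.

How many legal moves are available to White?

White to move; king on c8.
In check: yes, from the black rook on c5.
Legal moves: Kd8, Kb8, Kd7, Kb7, Nxc5.
Count: 5.

5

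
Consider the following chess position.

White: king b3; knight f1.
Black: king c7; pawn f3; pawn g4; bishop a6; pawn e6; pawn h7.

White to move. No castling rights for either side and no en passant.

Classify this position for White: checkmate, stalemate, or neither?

neither

White to move; white king on b3.
In check: no.
Legal moves for White: Kb4, Ka4, Kc3, Ka3, Kc2, Kb2, Ka2, Ng3, Ne3, Nh2, Nd2.
White has 11 legal moves and is not in check → neither.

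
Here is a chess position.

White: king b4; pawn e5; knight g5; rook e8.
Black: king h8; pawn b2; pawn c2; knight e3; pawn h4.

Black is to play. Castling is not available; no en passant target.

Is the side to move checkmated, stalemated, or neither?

neither

Black to move; black king on h8.
In check: yes, from the white rook on e8.
King squares — g7: available; h7: attacked by Ng5; g8: attacked by Re8.
Legal moves for Black: Kg7.
Black is in check but has 1 legal move → neither.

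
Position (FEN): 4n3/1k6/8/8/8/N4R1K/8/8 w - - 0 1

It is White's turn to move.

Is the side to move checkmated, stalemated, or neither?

White to move; white king on h3.
In check: no.
Legal moves for White include: Kh4, Kg4, Kg3, Kh2, Kg2, Rf8, Rf7+, Rf6, Rf5, Rf4, Rg3, Re3, Rd3, Rc3, Rb3+, Rf2, Rf1, Nb5, ... (list truncated; more exist).
White has legal moves and is not in check → neither.

neither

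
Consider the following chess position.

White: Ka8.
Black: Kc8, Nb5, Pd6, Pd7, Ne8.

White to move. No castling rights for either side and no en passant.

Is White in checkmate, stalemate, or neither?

White to move; white king on a8.
In check: no.
King squares — a7: attacked by Nb5; b7: attacked by Kc8; b8: attacked by Kc8.
Legal moves for White: none.
Not in check and no legal moves → stalemate.

stalemate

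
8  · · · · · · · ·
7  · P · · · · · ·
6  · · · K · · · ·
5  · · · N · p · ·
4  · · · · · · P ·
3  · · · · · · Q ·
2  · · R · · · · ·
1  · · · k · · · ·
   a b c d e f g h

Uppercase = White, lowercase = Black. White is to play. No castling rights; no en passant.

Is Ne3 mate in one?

After Ne3: black king on d1; in check: yes, from the white knight on e3.
King squares — c1: attacked by Rc2; e1: attacked by Qg3; c2: attacked by Ne3; d2: attacked by Rc2; e2: attacked by Rc2.
Black has no legal moves → checkmate.

yes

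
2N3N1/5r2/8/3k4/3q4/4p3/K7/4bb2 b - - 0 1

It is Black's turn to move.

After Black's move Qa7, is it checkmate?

After Qa7: white king on a2; in check: yes, from the black queen on a7.
White has 4 legal replies: Kb3, Kb2, Kb1, Nxa7.
In check but a legal move exists → not checkmate.

no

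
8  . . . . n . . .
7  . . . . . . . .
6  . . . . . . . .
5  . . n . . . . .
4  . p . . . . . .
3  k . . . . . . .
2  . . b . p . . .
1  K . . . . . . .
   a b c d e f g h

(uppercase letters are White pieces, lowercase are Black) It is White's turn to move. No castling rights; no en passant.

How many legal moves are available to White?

0

White to move; king on a1.
In check: no.
Legal moves: none.
Count: 0.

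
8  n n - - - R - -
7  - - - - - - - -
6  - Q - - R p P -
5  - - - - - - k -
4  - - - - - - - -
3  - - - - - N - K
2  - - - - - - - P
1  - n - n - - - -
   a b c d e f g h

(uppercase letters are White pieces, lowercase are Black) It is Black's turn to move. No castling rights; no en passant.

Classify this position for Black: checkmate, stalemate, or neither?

Black to move; black king on g5.
In check: yes, from the white knight on f3.
Legal moves for Black: Kh6, Kxg6, Kh5, Kf5, Kf4.
Black is in check but has 5 legal moves → neither.

neither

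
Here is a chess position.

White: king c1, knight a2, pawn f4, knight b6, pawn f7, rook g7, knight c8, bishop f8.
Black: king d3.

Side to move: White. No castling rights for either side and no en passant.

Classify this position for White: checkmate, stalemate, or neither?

neither

White to move; white king on c1.
In check: no.
Legal moves for White include: Be7, Bd6, Bc5, Bb4, Ba3, Ne7, Na7, Nd6, Rg8, Rh7, Rg6, Rg5, Rg4, Rg3+, Rg2, Rg1, Na8, Nd7, ... (list truncated; more exist).
White has legal moves and is not in check → neither.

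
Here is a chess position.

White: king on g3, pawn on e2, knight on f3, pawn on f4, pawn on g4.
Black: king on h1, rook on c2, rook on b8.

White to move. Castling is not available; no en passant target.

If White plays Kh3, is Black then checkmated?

After Kh3: black king on h1; in check: no.
Black is not in check, so this cannot be checkmate.

no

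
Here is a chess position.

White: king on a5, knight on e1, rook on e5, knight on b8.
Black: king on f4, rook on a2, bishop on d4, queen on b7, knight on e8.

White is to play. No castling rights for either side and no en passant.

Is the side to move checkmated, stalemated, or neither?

checkmate

White to move; white king on a5.
In check: yes, from the black rook on a2.
King squares — a4: attacked by Ra2; b4: attacked by Qb7; b5: attacked by Qb7; a6: attacked by Ra2; b6: attacked by Bd4.
Legal moves for White: none.
In check with no legal moves → checkmate.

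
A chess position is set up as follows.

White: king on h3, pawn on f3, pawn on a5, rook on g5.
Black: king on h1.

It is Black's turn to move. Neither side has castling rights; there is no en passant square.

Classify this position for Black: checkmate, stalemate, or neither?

Black to move; black king on h1.
In check: no.
King squares — g1: attacked by Rg5; g2: attacked by Kh3; h2: attacked by Kh3.
Legal moves for Black: none.
Not in check and no legal moves → stalemate.

stalemate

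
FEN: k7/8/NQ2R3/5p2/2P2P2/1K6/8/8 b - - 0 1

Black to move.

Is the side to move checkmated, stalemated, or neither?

Black to move; black king on a8.
In check: no.
King squares — a7: attacked by Qb6; b7: attacked by Qb6; b8: attacked by Na6.
Legal moves for Black: none.
Not in check and no legal moves → stalemate.

stalemate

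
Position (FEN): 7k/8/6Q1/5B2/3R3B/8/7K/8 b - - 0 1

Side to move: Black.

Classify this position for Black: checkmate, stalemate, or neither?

stalemate

Black to move; black king on h8.
In check: no.
King squares — g7: attacked by Qg6; h7: attacked by Qg6; g8: attacked by Qg6.
Legal moves for Black: none.
Not in check and no legal moves → stalemate.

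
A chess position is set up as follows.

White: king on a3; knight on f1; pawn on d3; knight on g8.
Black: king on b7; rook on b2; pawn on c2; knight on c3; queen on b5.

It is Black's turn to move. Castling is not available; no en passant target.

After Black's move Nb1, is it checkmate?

After Nb1: white king on a3; in check: yes, from the black knight on b1.
King squares — a2: attacked by Rb2; b2: attacked by Qb5; b3: attacked by Rb2; a4: attacked by Qb5; b4: attacked by Rb2.
White has no legal moves → checkmate.

yes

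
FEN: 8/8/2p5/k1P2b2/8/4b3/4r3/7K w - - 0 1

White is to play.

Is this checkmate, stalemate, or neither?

White to move; white king on h1.
In check: no.
King squares — g1: attacked by Be3; g2: attacked by Re2; h2: attacked by Re2.
Legal moves for White: none.
Not in check and no legal moves → stalemate.

stalemate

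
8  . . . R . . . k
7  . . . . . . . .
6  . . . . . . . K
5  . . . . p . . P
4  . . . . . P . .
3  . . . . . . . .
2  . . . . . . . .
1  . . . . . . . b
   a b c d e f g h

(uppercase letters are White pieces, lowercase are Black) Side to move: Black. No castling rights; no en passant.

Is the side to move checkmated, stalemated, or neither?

Black to move; black king on h8.
In check: yes, from the white rook on d8.
King squares — g7: attacked by Kh6; h7: attacked by Kh6; g8: attacked by Rd8.
Legal moves for Black: none.
In check with no legal moves → checkmate.

checkmate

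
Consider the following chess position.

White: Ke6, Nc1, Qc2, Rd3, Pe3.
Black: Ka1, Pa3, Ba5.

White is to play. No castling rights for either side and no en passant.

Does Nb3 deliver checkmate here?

yes

After Nb3: black king on a1; in check: yes, from the white knight on b3.
King squares — b1: attacked by Qc2; a2: attacked by Qc2; b2: attacked by Qc2.
Black has no legal moves → checkmate.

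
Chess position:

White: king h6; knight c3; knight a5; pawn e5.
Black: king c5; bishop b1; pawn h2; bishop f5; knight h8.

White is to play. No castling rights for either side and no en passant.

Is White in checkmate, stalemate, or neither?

White to move; white king on h6.
In check: no.
Legal moves for White: Kg7, Kh5, Kg5, Nb7+, Nc6, Nc4, Nb3+, Nd5, Nb5, Ne4+, Na4+, Ne2, Na2, Nd1, Nxb1, e6.
White has 16 legal moves and is not in check → neither.

neither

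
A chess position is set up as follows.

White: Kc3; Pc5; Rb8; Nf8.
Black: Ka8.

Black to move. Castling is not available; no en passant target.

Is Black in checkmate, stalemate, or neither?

neither

Black to move; black king on a8.
In check: yes, from the white rook on b8.
Legal moves for Black: Kxb8, Ka7.
Black is in check but has 2 legal moves → neither.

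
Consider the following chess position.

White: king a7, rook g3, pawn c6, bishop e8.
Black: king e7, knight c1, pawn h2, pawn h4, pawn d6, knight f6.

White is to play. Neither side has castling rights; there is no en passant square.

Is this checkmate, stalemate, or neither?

neither

White to move; white king on a7.
In check: no.
Legal moves for White include: Bf7, Bd7, Bg6, Bh5, Kb8, Ka8, Kb7, Kb6, Ka6, Rg8, Rg7+, Rg6, Rg5, Rg4, Rh3, Rf3, Re3+, Rd3, ... (list truncated; more exist).
White has legal moves and is not in check → neither.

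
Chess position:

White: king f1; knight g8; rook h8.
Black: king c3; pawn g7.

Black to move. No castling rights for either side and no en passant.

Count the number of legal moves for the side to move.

10

Black to move; king on c3.
In check: no.
Legal moves: Kd4, Kc4, Kb4, Kd3, Kb3, Kd2, Kc2, Kb2, g6, g5.
Count: 10.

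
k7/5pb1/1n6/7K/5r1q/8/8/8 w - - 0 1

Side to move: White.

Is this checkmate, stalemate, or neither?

White to move; white king on h5.
In check: yes, from the black queen on h4.
King squares — g4: attacked by Rf4; h4: attacked by Rf4; g5: attacked by Qh4; g6: attacked by Pf7; h6: attacked by Qh4.
Legal moves for White: none.
In check with no legal moves → checkmate.

checkmate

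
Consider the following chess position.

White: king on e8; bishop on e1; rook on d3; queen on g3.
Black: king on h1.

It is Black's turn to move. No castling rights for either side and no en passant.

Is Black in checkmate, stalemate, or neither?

stalemate

Black to move; black king on h1.
In check: no.
King squares — g1: attacked by Qg3; g2: attacked by Qg3; h2: attacked by Qg3.
Legal moves for Black: none.
Not in check and no legal moves → stalemate.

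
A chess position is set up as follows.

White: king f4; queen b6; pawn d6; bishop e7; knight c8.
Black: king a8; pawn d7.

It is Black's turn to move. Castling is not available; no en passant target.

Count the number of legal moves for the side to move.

0

Black to move; king on a8.
In check: no.
Legal moves: none.
Count: 0.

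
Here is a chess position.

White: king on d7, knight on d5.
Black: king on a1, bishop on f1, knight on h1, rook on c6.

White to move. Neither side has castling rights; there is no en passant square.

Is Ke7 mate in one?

After Ke7: black king on a1; in check: no.
Black is not in check, so this cannot be checkmate.

no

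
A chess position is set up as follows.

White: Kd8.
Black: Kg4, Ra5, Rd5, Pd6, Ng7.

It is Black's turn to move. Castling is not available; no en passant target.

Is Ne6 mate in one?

no

After Ne6: white king on d8; in check: yes, from the black knight on e6.
White has 4 legal replies: Ke8, Kc8, Ke7, Kd7.
In check but a legal move exists → not checkmate.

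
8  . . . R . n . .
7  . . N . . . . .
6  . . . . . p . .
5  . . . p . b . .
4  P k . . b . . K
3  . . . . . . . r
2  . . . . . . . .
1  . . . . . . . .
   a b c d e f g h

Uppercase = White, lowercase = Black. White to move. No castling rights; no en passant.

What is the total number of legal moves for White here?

0

White to move; king on h4.
In check: yes, from the black rook on h3.
Legal moves: none.
Count: 0.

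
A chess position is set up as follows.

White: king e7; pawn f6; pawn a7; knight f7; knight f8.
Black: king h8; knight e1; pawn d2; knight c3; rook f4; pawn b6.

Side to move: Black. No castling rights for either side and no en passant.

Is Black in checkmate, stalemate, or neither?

Black to move; black king on h8.
In check: yes, from the white knight on f7.
Legal moves for Black: Kg8.
Black is in check but has 1 legal move → neither.

neither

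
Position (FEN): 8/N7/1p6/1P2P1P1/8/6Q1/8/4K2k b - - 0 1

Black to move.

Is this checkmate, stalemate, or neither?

stalemate

Black to move; black king on h1.
In check: no.
King squares — g1: attacked by Qg3; g2: attacked by Qg3; h2: attacked by Qg3.
Legal moves for Black: none.
Not in check and no legal moves → stalemate.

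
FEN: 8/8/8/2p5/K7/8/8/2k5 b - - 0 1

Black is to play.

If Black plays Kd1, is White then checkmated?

After Kd1: white king on a4; in check: no.
White is not in check, so this cannot be checkmate.

no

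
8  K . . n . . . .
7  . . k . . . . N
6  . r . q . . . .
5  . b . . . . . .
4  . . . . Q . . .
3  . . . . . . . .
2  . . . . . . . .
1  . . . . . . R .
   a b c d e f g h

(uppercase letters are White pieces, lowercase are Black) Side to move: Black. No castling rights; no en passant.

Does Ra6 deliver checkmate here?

yes

After Ra6: white king on a8; in check: yes, from the black rook on a6.
King squares — a7: attacked by Ra6; b7: attacked by Kc7; b8: attacked by Kc7.
White has no legal moves → checkmate.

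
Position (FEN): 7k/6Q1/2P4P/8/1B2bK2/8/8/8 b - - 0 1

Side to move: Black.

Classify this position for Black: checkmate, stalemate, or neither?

checkmate

Black to move; black king on h8.
In check: yes, from the white queen on g7.
King squares — g7: attacked by Ph6; h7: attacked by Qg7; g8: attacked by Qg7.
Legal moves for Black: none.
In check with no legal moves → checkmate.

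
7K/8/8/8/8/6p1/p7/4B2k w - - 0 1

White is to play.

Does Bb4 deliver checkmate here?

no

After Bb4: black king on h1; in check: no.
Black is not in check, so this cannot be checkmate.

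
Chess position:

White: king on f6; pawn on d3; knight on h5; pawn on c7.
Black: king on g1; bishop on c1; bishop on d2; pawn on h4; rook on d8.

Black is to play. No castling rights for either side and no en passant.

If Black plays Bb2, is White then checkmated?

no

After Bb2: white king on f6; in check: yes, from the black bishop on b2.
White has 6 legal replies: Kf7, Ke7, Kg6, Ke6, Kf5, d4.
In check but a legal move exists → not checkmate.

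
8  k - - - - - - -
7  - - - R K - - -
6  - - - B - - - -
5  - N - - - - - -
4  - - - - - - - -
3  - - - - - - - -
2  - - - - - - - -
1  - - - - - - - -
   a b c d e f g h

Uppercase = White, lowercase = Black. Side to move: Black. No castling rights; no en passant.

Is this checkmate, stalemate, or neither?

stalemate

Black to move; black king on a8.
In check: no.
King squares — a7: attacked by Nb5; b7: attacked by Rd7; b8: attacked by Bd6.
Legal moves for Black: none.
Not in check and no legal moves → stalemate.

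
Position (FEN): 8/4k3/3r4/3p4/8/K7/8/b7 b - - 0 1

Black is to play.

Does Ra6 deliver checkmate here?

no

After Ra6: white king on a3; in check: yes, from the black rook on a6.
White has 2 legal replies: Kb4, Kb3.
In check but a legal move exists → not checkmate.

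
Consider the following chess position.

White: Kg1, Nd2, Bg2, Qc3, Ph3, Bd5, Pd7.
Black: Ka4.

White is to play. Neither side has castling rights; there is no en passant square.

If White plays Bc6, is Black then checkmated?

yes

After Bc6: black king on a4; in check: yes, from the white bishop on c6.
King squares — a3: attacked by Qc3; b3: attacked by Nd2; b4: attacked by Qc3; a5: attacked by Qc3; b5: attacked by Bc6.
Black has no legal moves → checkmate.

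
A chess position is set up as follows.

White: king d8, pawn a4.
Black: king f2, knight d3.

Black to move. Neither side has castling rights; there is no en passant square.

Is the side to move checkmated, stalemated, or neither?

Black to move; black king on f2.
In check: no.
Legal moves for Black: Ne5, Nc5, Nf4, Nb4, Nb2, Ne1, Nc1, Kg3, Kf3, Ke3, Kg2, Ke2, Kg1, Kf1, Ke1.
Black has 15 legal moves and is not in check → neither.

neither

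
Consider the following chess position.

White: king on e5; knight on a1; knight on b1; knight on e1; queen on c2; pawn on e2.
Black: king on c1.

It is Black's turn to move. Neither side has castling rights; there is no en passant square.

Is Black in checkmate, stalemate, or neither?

Black to move; black king on c1.
In check: yes, from the white queen on c2.
King squares — b1: attacked by Qc2; d1: attacked by Qc2; b2: attacked by Qc2; c2: attacked by Na1; d2: attacked by Nb1.
Legal moves for Black: none.
In check with no legal moves → checkmate.

checkmate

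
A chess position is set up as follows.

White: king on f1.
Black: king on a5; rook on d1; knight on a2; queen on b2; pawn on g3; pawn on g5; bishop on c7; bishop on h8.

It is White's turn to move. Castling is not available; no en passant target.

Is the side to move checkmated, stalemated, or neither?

White to move; white king on f1.
In check: yes, from the black rook on d1.
King squares — e1: attacked by Rd1; g1: attacked by Rd1; e2: attacked by Qb2; f2: attacked by Qb2; g2: attacked by Qb2.
Legal moves for White: none.
In check with no legal moves → checkmate.

checkmate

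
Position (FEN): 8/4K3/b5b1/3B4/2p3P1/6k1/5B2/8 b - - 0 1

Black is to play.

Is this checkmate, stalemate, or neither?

neither

Black to move; black king on g3.
In check: yes, from the white bishop on f2.
King squares — f2: available; g2: attacked by Bd5; h2: available; f3: attacked by Bd5; h3: available; f4: available; g4: available; h4: attacked by Bf2.
Legal moves for Black: Kxg4, Kf4, Kh3, Kh2, Kxf2.
Black is in check but has 5 legal moves → neither.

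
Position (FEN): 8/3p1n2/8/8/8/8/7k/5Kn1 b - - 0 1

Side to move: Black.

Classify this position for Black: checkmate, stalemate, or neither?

neither

Black to move; black king on h2.
In check: no.
Legal moves for Black: Nh8, Nd8, Nh6, Nd6, Ng5, Ne5, Kh3, Kg3, Kh1, Nh3, Nf3, Ne2, d6, d5.
Black has 14 legal moves and is not in check → neither.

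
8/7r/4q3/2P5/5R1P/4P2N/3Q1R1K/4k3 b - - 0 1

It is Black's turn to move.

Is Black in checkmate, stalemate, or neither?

checkmate

Black to move; black king on e1.
In check: yes, from the white queen on d2.
King squares — d1: attacked by Qd2; f1: attacked by Rf2; d2: attacked by Rf2; e2: attacked by Qd2; f2: attacked by Qd2.
Legal moves for Black: none.
In check with no legal moves → checkmate.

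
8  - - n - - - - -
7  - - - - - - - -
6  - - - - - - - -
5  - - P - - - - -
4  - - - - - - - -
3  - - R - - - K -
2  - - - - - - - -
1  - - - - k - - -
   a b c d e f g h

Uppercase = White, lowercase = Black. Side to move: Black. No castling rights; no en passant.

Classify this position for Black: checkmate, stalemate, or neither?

neither

Black to move; black king on e1.
In check: no.
Legal moves for Black: Ne7, Na7, Nd6, Nb6, Ke2, Kd2, Kf1, Kd1.
Black has 8 legal moves and is not in check → neither.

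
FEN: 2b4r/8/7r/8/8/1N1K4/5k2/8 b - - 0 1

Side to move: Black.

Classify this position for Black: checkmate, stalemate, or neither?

neither

Black to move; black king on f2.
In check: no.
Legal moves for Black include: Rg8, Rf8, Re8, Rd8+, R8h7, Bd7, Bb7, Be6, Ba6+, Bf5+, Bg4, Bh3, R6h7, Rg6, Rf6, Re6, Rd6+, Rc6, ... (list truncated; more exist).
Black has legal moves and is not in check → neither.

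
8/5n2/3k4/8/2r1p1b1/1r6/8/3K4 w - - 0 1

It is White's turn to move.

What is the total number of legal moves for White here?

White to move; king on d1.
In check: yes, from the black bishop on g4.
Legal moves: Kd2, Ke1.
Count: 2.

2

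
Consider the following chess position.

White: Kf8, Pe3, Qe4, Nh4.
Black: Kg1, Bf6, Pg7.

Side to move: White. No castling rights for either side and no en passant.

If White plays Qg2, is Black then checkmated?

After Qg2: black king on g1; in check: yes, from the white queen on g2.
King squares — f1: attacked by Qg2; h1: attacked by Qg2; f2: attacked by Qg2; g2: attacked by Nh4; h2: attacked by Qg2.
Black has no legal moves → checkmate.

yes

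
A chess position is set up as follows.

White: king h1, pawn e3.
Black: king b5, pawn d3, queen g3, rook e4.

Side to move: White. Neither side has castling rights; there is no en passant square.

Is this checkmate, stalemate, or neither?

stalemate

White to move; white king on h1.
In check: no.
King squares — g1: attacked by Qg3; g2: attacked by Qg3; h2: attacked by Qg3.
Legal moves for White: none.
Not in check and no legal moves → stalemate.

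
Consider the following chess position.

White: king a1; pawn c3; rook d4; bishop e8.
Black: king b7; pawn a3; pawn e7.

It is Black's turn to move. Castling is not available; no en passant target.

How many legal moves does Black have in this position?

10

Black to move; king on b7.
In check: no.
Legal moves: Kc8, Kb8, Ka8, Kc7, Ka7, Kb6, Ka6, e6, a2, e5.
Count: 10.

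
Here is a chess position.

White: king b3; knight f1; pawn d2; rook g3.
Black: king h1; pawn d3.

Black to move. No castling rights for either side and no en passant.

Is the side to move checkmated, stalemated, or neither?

Black to move; black king on h1.
In check: no.
King squares — g1: attacked by Rg3; g2: attacked by Rg3; h2: attacked by Nf1.
Legal moves for Black: none.
Not in check and no legal moves → stalemate.

stalemate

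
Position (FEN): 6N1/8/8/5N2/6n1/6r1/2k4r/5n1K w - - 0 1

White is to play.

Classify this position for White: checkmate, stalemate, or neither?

checkmate

White to move; white king on h1.
In check: yes, from the black rook on h2.
King squares — g1: attacked by Rg3; g2: attacked by Rh2; h2: attacked by Nf1.
Legal moves for White: none.
In check with no legal moves → checkmate.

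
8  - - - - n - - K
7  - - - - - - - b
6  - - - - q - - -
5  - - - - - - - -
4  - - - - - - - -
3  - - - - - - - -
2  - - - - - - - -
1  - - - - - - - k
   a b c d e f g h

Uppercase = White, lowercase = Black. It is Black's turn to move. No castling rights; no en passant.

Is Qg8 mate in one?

yes

After Qg8: white king on h8; in check: yes, from the black queen on g8.
King squares — g7: attacked by Ne8; h7: attacked by Qg8; g8: attacked by Bh7.
White has no legal moves → checkmate.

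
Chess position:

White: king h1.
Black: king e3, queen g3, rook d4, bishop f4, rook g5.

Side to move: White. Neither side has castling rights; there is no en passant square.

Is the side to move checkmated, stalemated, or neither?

stalemate

White to move; white king on h1.
In check: no.
King squares — g1: attacked by Qg3; g2: attacked by Qg3; h2: attacked by Qg3.
Legal moves for White: none.
Not in check and no legal moves → stalemate.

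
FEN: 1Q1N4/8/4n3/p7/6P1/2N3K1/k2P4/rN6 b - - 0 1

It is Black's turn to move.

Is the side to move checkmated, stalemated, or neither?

checkmate

Black to move; black king on a2.
In check: yes, from the white knight on c3.
King squares — a1: own rook; b1: attacked by Nc3; b2: attacked by Qb8; a3: attacked by Nb1; b3: attacked by Qb8.
Legal moves for Black: none.
In check with no legal moves → checkmate.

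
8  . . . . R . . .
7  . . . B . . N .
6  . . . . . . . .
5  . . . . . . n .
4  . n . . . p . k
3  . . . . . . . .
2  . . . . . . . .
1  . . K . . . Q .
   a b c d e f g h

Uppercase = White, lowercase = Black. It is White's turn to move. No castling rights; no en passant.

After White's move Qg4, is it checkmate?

yes

After Qg4: black king on h4; in check: yes, from the white queen on g4.
King squares — g3: attacked by Qg4; h3: attacked by Qg4; g4: attacked by Bd7; g5: own knight; h5: attacked by Qg4.
Black has no legal moves → checkmate.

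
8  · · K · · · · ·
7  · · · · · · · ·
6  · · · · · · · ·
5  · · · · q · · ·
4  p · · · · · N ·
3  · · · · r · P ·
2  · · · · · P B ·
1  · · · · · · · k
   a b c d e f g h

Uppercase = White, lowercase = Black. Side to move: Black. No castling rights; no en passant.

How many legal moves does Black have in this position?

2

Black to move; king on h1.
In check: yes, from the white bishop on g2.
Legal moves: Kxg2, Kg1.
Count: 2.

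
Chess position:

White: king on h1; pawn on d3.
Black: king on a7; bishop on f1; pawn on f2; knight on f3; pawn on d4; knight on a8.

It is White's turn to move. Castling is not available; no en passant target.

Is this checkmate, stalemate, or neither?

stalemate

White to move; white king on h1.
In check: no.
King squares — g1: attacked by Pf2; g2: attacked by Bf1; h2: attacked by Nf3.
Legal moves for White: none.
Not in check and no legal moves → stalemate.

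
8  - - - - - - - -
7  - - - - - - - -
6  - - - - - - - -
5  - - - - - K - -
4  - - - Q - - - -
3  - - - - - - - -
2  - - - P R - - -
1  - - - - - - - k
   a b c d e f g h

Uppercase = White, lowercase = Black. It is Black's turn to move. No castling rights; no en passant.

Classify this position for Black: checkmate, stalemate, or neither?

stalemate

Black to move; black king on h1.
In check: no.
King squares — g1: attacked by Qd4; g2: attacked by Re2; h2: attacked by Re2.
Legal moves for Black: none.
Not in check and no legal moves → stalemate.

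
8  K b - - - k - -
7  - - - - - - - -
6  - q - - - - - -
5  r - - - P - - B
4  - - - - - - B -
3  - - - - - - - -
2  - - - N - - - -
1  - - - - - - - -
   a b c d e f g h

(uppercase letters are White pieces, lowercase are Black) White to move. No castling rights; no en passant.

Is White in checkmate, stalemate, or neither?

checkmate

White to move; white king on a8.
In check: yes, from the black rook on a5.
King squares — a7: attacked by Ra5; b7: attacked by Qb6; b8: attacked by Qb6.
Legal moves for White: none.
In check with no legal moves → checkmate.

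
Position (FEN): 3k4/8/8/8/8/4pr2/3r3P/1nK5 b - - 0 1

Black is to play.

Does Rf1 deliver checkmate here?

yes

After Rf1: white king on c1; in check: yes, from the black rook on f1.
King squares — b1: attacked by Rf1; d1: attacked by Rf1; b2: attacked by Rd2; c2: attacked by Rd2; d2: attacked by Nb1.
White has no legal moves → checkmate.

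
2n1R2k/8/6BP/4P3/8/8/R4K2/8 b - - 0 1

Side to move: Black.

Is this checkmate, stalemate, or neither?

checkmate

Black to move; black king on h8.
In check: yes, from the white rook on e8.
King squares — g7: attacked by Ph6; h7: attacked by Bg6; g8: attacked by Re8.
Legal moves for Black: none.
In check with no legal moves → checkmate.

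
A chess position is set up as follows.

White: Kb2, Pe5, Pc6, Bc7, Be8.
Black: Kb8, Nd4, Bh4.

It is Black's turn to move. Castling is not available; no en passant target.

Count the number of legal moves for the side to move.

Black to move; king on b8.
In check: yes, from the white bishop on c7.
Legal moves: Kc8, Ka8, Kxc7, Ka7.
Count: 4.

4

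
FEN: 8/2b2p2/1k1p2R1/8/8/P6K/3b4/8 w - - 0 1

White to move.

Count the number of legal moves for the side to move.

White to move; king on h3.
In check: no.
Legal moves: Rg8, Rg7, Rh6, Rf6, Re6, Rxd6+, Rg5, Rg4, Rg3, Rg2, Rg1, Kh4, Kg4, Kg3, Kh2, Kg2, a4.
Count: 17.

17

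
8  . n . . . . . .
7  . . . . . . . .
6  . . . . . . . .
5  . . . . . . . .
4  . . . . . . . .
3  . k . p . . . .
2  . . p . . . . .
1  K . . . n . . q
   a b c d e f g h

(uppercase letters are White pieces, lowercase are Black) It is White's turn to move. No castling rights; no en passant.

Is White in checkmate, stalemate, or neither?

stalemate

White to move; white king on a1.
In check: no.
King squares — b1: attacked by Pc2; a2: attacked by Kb3; b2: attacked by Kb3.
Legal moves for White: none.
Not in check and no legal moves → stalemate.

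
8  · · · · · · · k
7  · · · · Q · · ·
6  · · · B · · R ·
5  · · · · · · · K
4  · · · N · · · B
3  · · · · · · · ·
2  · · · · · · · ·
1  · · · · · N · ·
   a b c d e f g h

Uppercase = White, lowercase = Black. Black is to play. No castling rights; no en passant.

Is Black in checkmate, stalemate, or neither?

Black to move; black king on h8.
In check: no.
King squares — g7: attacked by Rg6; h7: attacked by Qe7; g8: attacked by Rg6.
Legal moves for Black: none.
Not in check and no legal moves → stalemate.

stalemate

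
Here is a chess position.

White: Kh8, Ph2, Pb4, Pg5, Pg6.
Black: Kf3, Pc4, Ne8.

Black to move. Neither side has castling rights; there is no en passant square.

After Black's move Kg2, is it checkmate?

After Kg2: white king on h8; in check: no.
White is not in check, so this cannot be checkmate.

no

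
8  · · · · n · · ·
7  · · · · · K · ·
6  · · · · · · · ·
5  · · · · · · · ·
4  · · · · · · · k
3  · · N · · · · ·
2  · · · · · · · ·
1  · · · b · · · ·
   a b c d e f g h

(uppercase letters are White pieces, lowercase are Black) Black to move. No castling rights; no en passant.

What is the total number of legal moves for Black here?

Black to move; king on h4.
In check: no.
Legal moves: Ng7, Nc7, Nf6, Nd6+, Kh5, Kg5, Kg4, Kh3, Kg3, Bh5+, Bg4, Ba4, Bf3, Bb3+, Be2, Bc2.
Count: 16.

16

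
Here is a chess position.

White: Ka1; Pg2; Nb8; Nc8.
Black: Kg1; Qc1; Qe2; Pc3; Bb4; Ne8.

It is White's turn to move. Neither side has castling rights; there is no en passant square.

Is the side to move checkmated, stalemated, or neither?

White to move; white king on a1.
In check: yes, from the black queen on c1.
King squares — b1: attacked by Qc1; a2: attacked by Qe2; b2: attacked by Qc1.
Legal moves for White: none.
In check with no legal moves → checkmate.

checkmate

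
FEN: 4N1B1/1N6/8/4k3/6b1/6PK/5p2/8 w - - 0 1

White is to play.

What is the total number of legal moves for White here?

White to move; king on h3.
In check: yes, from the black bishop on g4.
Legal moves: Kh4, Kxg4, Kh2, Kg2.
Count: 4.

4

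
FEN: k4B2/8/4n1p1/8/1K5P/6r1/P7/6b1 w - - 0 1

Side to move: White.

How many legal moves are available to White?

White to move; king on b4.
In check: no.
Legal moves: Bg7, Be7, Bh6, Bd6, Bc5, Kb5, Ka5, Kc4, Ka4, h5, a3, a4.
Count: 12.

12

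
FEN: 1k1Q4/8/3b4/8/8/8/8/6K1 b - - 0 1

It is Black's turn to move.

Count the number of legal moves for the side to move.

Black to move; king on b8.
In check: yes, from the white queen on d8.
Legal moves: Kb7, Ka7.
Count: 2.

2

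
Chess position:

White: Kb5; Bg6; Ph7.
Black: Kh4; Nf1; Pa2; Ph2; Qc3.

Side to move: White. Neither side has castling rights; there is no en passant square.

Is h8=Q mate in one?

After h8=Q: black king on h4; in check: yes, from the white queen on h8.
Black has 4 legal replies: Kg5, Kg4, Kg3, Qxh8.
In check but a legal move exists → not checkmate.

no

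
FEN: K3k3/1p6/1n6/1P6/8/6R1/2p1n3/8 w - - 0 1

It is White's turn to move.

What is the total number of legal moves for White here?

White to move; king on a8.
In check: yes, from the black knight on b6.
Legal moves: Kb8, Kxb7, Ka7.
Count: 3.

3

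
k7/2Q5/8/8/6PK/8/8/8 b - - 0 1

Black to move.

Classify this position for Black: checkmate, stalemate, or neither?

Black to move; black king on a8.
In check: no.
King squares — a7: attacked by Qc7; b7: attacked by Qc7; b8: attacked by Qc7.
Legal moves for Black: none.
Not in check and no legal moves → stalemate.

stalemate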